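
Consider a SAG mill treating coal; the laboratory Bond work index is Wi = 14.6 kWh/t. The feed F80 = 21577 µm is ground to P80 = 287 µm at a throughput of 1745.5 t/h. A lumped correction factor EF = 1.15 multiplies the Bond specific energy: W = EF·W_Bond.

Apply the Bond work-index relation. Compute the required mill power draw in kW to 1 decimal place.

W = 10·Wi·(P80^(-½) − F80^(-½))
W = 10·14.6·(1/√287 − 1/√21577) = 10·14.6·(0.052220) = 7.6242 kWh/t
Corrected W = EF·W_Bond = 1.15·7.6242 = 8.7678 kWh/t
P = W·T = 8.7678·1745.5 = 15304.2 kW

P = 15304.2 kW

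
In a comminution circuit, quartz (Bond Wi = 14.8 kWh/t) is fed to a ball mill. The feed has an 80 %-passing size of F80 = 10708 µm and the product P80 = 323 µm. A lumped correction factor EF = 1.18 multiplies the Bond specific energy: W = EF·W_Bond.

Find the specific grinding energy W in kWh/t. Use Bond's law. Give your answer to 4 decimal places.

W = 8.0296 kWh/t

W = 10·Wi·(P80^(-½) − F80^(-½))
1/√323 = 0.055641;  1/√10708 = 0.009664
W = 10·14.8·(0.055641 − 0.009664) = 6.8047 kWh/t
Corrected W = EF·W_Bond = 1.18·6.8047 = 8.0296 kWh/t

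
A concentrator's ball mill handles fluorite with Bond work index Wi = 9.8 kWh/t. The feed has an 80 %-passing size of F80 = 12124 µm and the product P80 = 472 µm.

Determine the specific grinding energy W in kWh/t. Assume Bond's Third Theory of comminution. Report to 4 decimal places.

W = 3.6208 kWh/t

W = 10·Wi·(P80^(-½) − F80^(-½))
1/√472 = 0.046029;  1/√12124 = 0.009082
W = 10·9.8·(0.046029 − 0.009082) = 3.6208 kWh/t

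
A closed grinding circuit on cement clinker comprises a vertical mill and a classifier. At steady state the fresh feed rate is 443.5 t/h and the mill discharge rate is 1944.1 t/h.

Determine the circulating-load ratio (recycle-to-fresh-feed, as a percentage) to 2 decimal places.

CL = 338.35 %

Steady state: M = F + R.
R = M − F = 1944.1 − 443.5 = 1500.6 t/h
CL = 100·R/F = 100·1500.6/443.5 = 338.35 %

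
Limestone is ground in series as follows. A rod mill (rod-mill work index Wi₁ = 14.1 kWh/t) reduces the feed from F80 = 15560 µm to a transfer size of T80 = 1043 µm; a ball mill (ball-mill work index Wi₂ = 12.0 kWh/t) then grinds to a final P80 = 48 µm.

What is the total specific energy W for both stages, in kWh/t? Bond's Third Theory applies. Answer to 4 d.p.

Bond:  W = 10 Wi (1/√P − 1/√F)
Stage 1 (15560→1043 µm, Wi₁=14.1): W₁ = 10·14.1·(0.030964 − 0.008017) = 3.2356 kWh/t
Stage 2 (1043→48 µm, Wi₂=12.0): W₂ = 10·12.0·(0.144338 − 0.030964) = 13.6048 kWh/t
W = W₁ + W₂ = 3.2356 + 13.6048 = 16.8404 kWh/t

W = 16.8404 kWh/t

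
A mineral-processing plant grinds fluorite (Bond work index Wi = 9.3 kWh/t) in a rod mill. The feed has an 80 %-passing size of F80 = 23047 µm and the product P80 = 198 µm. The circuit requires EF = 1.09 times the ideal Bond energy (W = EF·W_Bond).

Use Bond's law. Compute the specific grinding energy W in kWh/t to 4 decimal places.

W = 6.5363 kWh/t

W = 10·Wi·[P80^(−½) − F80^(−½)]
1/√198 = 0.071067;  1/√23047 = 0.006587
W = 10·9.3·(0.071067 − 0.006587) = 5.9966 kWh/t
W_actual = 1.09 × 5.9966 = 6.5363 kWh/t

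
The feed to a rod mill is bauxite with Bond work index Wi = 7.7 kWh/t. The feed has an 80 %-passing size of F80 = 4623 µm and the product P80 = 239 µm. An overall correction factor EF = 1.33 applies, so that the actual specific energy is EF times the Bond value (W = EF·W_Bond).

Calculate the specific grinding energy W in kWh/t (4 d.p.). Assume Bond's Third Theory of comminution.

W = 5.1182 kWh/t

W = 10·Wi·(P80^(-½) − F80^(-½))
1/√239 = 0.064685;  1/√4623 = 0.014707
W = 10·7.7·(0.064685 − 0.014707) = 3.8482 kWh/t
With EF = 1.33: W = 3.8482·1.33 = 5.1182 kWh/t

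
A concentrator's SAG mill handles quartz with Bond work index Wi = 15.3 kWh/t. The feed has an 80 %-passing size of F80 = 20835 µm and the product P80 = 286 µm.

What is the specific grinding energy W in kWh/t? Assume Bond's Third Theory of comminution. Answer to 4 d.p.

W = 10 Wi / √P80 − 10 Wi / √F80
1/√286 = 0.059131;  1/√20835 = 0.006928
W = 10·15.3·(0.059131 − 0.006928) = 7.9871 kWh/t

W = 7.9871 kWh/t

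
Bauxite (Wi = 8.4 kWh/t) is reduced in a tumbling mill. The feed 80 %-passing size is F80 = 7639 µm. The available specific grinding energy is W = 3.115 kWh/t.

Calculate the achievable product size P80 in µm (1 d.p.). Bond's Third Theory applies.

W = 10·Wi·(P80^(-½) − F80^(-½))
P80^-0.5 = F80^-0.5 + W/(10 Wi)
  = 3.1150/(10·8.4) + 1/√7639 = 0.037083 + 0.011441 = 0.048525
P80 = (1/0.048525)² = 20.6080² = 424.69 µm

P80 = 424.7 µm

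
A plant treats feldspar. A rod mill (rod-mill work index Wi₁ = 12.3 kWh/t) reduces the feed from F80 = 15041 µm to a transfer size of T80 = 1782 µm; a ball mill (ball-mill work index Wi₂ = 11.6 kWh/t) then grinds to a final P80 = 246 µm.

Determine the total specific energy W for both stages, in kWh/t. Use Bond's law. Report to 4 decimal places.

W = 10 Wi (P80^-0.5 − F80^-0.5)
Stage 1 (15041→1782 µm, Wi₁=12.3): W₁ = 10·12.3·(0.023689 − 0.008154) = 1.9108 kWh/t
Stage 2 (1782→246 µm, Wi₂=11.6): W₂ = 10·11.6·(0.063758 − 0.023689) = 4.6480 kWh/t
W = W₁ + W₂ = 1.9108 + 4.6480 = 6.5588 kWh/t

W = 6.5588 kWh/t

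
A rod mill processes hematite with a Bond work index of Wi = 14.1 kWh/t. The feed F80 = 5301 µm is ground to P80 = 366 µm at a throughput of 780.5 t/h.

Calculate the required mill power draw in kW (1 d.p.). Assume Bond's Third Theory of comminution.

W = 10 Wi (1/√P80 − 1/√F80)  [Bond]
W = 10·14.1·(1/√366 − 1/√5301) = 10·14.1·(0.038536) = 5.4336 kWh/t
Power = W × throughput = 5.4336 kWh/t × 780.5 t/h = 4240.9 kW

P = 4240.9 kW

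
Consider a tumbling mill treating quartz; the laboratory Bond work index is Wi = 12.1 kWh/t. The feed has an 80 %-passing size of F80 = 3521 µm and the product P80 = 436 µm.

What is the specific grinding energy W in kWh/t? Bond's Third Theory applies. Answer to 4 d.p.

W_Bond = 10·Wi·(1/√P₈₀ − 1/√F₈₀)
1/√436 = 0.047891;  1/√3521 = 0.016853
W = 10·12.1·(0.047891 − 0.016853) = 3.7557 kWh/t

W = 3.7557 kWh/t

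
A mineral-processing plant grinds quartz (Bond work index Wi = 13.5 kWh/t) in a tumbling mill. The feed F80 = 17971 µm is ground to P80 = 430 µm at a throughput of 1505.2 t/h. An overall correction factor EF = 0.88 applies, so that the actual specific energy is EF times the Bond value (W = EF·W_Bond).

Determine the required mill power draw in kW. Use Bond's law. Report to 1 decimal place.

P = 7289.5 kW

W_Bond = 10·Wi·(1/√P₈₀ − 1/√F₈₀)
W = 10·13.5·(1/√430 − 1/√17971) = 10·13.5·(0.040765) = 5.5032 kWh/t
With EF = 0.88: W = 5.5032·0.88 = 4.8428 kWh/t
P_mill = W·ṁ = 4.8428·1505.2 = 7289.5 kW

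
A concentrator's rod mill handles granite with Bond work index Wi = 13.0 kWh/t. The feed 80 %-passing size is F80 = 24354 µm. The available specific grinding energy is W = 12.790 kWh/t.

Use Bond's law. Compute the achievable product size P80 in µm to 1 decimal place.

P80 = 91.1 µm

Bond:  W = 10 Wi (1/√P − 1/√F)
P80^(−½) = W/(10 Wi) + F80^(−½)
  = 12.7900/(10·13.0) + 1/√24354 = 0.098385 + 0.006408 = 0.104793
P80 = (1/0.104793)² = 9.5427² = 91.06 µm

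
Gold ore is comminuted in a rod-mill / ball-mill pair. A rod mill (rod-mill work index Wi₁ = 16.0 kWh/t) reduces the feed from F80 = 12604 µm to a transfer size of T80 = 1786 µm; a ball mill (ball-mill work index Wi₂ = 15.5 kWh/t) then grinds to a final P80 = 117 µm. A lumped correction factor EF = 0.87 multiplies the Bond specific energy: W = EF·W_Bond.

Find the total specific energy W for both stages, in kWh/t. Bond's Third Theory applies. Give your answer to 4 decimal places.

W = 10 Wi (P80^-0.5 − F80^-0.5)
Stage 1 (12604→1786 µm, Wi₁=16.0): W₁ = 10·16.0·(0.023662 − 0.008907) = 2.3608 kWh/t
Stage 2 (1786→117 µm, Wi₂=15.5): W₂ = 10·15.5·(0.092450 − 0.023662) = 10.6621 kWh/t
W = W₁ + W₂ = 2.3608 + 10.6621 = 13.0229 kWh/t
With EF = 0.87: W = 13.0229·0.87 = 11.3299 kWh/t

W = 11.3299 kWh/t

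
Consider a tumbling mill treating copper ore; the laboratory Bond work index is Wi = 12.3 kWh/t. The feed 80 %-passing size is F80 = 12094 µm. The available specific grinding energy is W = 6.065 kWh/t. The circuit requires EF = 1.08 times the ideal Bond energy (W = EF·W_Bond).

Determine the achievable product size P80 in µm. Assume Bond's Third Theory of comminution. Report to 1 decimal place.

P80 = 333.6 µm

W = 10 Wi / √P80 − 10 Wi / √F80
W_Bond = W / EF = 6.065 / 1.08 = 5.6157 kWh/t
⇒ 1/√P80 = W_Bond/(10 Wi) + 1/√F80
  = 5.6157/(10·12.3) + 1/√12094 = 0.045656 + 0.009093 = 0.054750
P80 = (1/0.054750)² = 18.2650² = 333.61 µm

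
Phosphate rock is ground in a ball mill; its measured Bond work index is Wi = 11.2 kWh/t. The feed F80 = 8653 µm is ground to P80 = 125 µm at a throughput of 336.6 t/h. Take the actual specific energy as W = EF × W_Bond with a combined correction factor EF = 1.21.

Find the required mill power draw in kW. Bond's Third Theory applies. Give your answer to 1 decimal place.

Bond: W = 10·Wi·(1/√P80 − 1/√F80)
W = 10·11.2·(1/√125 − 1/√8653) = 10·11.2·(0.078693) = 8.8136 kWh/t
Corrected W = EF·W_Bond = 1.21·8.8136 = 10.6644 kWh/t
P = W·T = 10.6644·336.6 = 3589.6 kW

P = 3589.6 kW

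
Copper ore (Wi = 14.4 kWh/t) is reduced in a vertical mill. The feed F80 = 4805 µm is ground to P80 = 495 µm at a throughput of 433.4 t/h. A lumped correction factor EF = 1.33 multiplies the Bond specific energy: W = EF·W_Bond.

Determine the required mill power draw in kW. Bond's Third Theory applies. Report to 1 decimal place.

P = 2533.3 kW

W = 10 Wi (P80^-0.5 − F80^-0.5)
W = 10·14.4·(1/√495 − 1/√4805) = 10·14.4·(0.030520) = 4.3949 kWh/t
With EF = 1.33: W = 4.3949·1.33 = 5.8453 kWh/t
Power = W × throughput = 5.8453 kWh/t × 433.4 t/h = 2533.3 kW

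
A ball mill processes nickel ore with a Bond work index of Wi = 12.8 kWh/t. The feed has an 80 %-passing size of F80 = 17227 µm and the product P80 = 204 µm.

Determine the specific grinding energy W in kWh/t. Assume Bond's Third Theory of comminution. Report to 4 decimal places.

W = 7.9866 kWh/t

W = 10 Wi (P80^-0.5 − F80^-0.5)
1/√204 = 0.070014;  1/√17227 = 0.007619
W = 10·12.8·(0.070014 − 0.007619) = 7.9866 kWh/t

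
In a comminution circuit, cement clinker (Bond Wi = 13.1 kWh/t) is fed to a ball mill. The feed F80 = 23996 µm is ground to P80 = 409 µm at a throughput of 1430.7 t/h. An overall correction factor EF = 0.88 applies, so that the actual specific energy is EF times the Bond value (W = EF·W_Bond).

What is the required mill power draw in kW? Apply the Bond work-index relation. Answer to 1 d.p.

P = 7090.6 kW

W_Bond = 10·Wi·(1/√P₈₀ − 1/√F₈₀)
W = 10·13.1·(1/√409 − 1/√23996) = 10·13.1·(0.042991) = 5.6319 kWh/t
With EF = 0.88: W = 5.6319·0.88 = 4.9560 kWh/t
P_mill = W·ṁ = 4.9560·1430.7 = 7090.6 kW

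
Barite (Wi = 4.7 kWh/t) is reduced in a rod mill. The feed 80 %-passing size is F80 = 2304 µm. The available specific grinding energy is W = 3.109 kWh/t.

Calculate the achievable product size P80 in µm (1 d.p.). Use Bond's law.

P80 = 132.2 µm

W = 10·Wi·(P80^(-½) − F80^(-½))
P80^-0.5 = F80^-0.5 + W/(10 Wi)
  = 3.1090/(10·4.7) + 1/√2304 = 0.066149 + 0.020833 = 0.086982
P80 = (1/0.086982)² = 11.4966² = 132.17 µm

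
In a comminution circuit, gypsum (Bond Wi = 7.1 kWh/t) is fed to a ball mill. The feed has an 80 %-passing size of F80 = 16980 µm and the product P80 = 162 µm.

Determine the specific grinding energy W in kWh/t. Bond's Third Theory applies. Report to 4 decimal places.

W_Bond = 10·Wi·(1/√P₈₀ − 1/√F₈₀)
1/√162 = 0.078567;  1/√16980 = 0.007674
W = 10·7.1·(0.078567 − 0.007674) = 5.0334 kWh/t

W = 5.0334 kWh/t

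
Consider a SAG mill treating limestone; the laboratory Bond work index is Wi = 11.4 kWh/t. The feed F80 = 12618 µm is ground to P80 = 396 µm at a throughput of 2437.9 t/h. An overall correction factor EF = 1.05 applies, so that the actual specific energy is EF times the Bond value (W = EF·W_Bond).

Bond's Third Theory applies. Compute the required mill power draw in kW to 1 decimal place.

W = 10 Wi (P80^-0.5 − F80^-0.5)
W = 10·11.4·(1/√396 − 1/√12618) = 10·11.4·(0.041350) = 4.7138 kWh/t
Apply correction: 4.7138 × 1.05 = 4.9495 kWh/t
Mill draw = 4.9495 × 2437.9 = 12066.5 kW

P = 12066.5 kW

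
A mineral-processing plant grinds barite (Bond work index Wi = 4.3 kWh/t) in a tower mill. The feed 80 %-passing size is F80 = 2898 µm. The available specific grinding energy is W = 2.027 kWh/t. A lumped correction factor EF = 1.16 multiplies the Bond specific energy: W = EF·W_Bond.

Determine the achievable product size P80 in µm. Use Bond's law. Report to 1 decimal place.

P80 = 285.2 µm

W = 10·Wi·[P80^(−½) − F80^(−½)]
W_Bond = W / EF = 2.027 / 1.16 = 1.7474 kWh/t
⇒ 1/√P80 = W_Bond/(10·Wi) + 1/√F80
  = 1.7474/(10·4.3) + 1/√2898 = 0.040638 + 0.018576 = 0.059213
P80 = (1/0.059213)² = 16.8880² = 285.21 µm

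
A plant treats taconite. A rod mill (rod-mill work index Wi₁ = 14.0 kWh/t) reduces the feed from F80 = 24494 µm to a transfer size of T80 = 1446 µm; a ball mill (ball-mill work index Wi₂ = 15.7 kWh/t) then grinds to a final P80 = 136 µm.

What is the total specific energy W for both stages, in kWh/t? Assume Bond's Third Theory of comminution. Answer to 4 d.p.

Bond: W = 10·Wi·(1/√P80 − 1/√F80)
Stage 1 (24494→1446 µm, Wi₁=14.0): W₁ = 10·14.0·(0.026298 − 0.006390) = 2.7871 kWh/t
Stage 2 (1446→136 µm, Wi₂=15.7): W₂ = 10·15.7·(0.085749 − 0.026298) = 9.3339 kWh/t
W = W₁ + W₂ = 2.7871 + 9.3339 = 12.1210 kWh/t

W = 12.1210 kWh/t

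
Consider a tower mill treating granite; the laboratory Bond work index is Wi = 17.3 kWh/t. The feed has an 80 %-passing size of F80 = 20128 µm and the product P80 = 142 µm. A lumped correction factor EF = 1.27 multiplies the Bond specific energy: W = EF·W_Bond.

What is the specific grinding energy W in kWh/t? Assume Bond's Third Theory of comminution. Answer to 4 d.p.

W = 16.8890 kWh/t

W = 10 Wi / √P80 − 10 Wi / √F80
1/√142 = 0.083918;  1/√20128 = 0.007049
W = 10·17.3·(0.083918 − 0.007049) = 13.2984 kWh/t
W_actual = 1.27 × 13.2984 = 16.8890 kWh/t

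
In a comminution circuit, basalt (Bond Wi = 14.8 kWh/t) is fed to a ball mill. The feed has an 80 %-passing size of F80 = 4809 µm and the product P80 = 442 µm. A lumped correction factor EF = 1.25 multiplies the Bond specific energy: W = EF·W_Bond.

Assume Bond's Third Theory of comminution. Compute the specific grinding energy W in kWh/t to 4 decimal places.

W = 10 Wi (1/√P80 − 1/√F80)  [Bond]
1/√442 = 0.047565;  1/√4809 = 0.014420
W = 10·14.8·(0.047565 − 0.014420) = 4.9054 kWh/t
With EF = 1.25: W = 4.9054·1.25 = 6.1318 kWh/t

W = 6.1318 kWh/t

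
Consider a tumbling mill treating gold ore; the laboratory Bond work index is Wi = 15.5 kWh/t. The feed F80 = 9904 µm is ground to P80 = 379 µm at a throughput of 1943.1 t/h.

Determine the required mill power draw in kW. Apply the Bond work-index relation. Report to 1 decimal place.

P = 12444.2 kW

Bond: W = 10·Wi·(1/√P80 − 1/√F80)
W = 10·15.5·(1/√379 − 1/√9904) = 10·15.5·(0.041318) = 6.4043 kWh/t
Power = W × throughput = 6.4043 kWh/t × 1943.1 t/h = 12444.2 kW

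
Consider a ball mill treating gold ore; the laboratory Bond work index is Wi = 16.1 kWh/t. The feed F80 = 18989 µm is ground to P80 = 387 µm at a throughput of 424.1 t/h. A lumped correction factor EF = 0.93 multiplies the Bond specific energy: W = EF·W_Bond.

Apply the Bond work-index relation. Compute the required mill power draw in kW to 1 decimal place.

P = 2767.1 kW

W = 10 Wi / √P80 − 10 Wi / √F80
W = 10·16.1·(1/√387 − 1/√18989) = 10·16.1·(0.043576) = 7.0157 kWh/t
W_actual = 0.93 × 7.0157 = 6.5246 kWh/t
Power = W × throughput = 6.5246 kWh/t × 424.1 t/h = 2767.1 kW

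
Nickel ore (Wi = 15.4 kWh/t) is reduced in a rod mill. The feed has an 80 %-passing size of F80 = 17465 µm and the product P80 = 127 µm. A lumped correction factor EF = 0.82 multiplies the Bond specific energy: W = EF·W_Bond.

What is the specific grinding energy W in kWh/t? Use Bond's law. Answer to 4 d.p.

W = 10.2500 kWh/t

W = 10·Wi·(P80^(-½) − F80^(-½))
1/√127 = 0.088736;  1/√17465 = 0.007567
W = 10·15.4·(0.088736 − 0.007567) = 12.5000 kWh/t
Apply correction: 12.5000 × 0.82 = 10.2500 kWh/t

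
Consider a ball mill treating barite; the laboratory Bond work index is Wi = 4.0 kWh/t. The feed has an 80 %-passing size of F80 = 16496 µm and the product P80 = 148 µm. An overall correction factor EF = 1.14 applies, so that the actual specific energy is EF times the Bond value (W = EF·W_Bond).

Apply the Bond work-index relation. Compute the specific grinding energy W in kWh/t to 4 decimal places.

W = 10 Wi (P80^-0.5 − F80^-0.5)
1/√148 = 0.082199;  1/√16496 = 0.007786
W = 10·4.0·(0.082199 − 0.007786) = 2.9765 kWh/t
Corrected W = EF·W_Bond = 1.14·2.9765 = 3.3933 kWh/t

W = 3.3933 kWh/t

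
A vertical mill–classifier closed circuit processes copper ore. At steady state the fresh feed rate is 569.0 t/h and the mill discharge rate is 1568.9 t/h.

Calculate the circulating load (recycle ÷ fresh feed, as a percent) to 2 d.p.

M = F + R at steady state, so:
R = M − F = 1568.9 − 569.0 = 999.9 t/h
CL = 100·R/F = 100·999.9/569.0 = 175.73 %

CL = 175.73 %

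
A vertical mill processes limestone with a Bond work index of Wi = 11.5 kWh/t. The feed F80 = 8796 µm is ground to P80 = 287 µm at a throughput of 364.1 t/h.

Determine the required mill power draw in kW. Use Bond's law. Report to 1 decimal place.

W = 10·Wi·[P80^(−½) − F80^(−½)]
W = 10·11.5·(1/√287 − 1/√8796) = 10·11.5·(0.048366) = 5.5621 kWh/t
Mill draw = 5.5621 × 364.1 = 2025.1 kW

P = 2025.1 kW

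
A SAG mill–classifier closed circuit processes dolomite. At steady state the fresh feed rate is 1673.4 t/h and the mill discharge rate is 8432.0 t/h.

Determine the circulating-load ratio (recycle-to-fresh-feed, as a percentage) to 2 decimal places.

CL = 403.88 %

Discharge = new feed + return, hence
R = M − F = 8432.0 − 1673.4 = 6758.6 t/h
CL = 100·R/F = 100·6758.6/1673.4 = 403.88 %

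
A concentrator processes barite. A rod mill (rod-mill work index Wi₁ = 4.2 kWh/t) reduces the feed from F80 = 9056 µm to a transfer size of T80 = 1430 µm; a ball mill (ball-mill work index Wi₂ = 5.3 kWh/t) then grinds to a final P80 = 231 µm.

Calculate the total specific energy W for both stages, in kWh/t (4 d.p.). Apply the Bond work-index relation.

W = 10 Wi (P80^-0.5 − F80^-0.5)
Stage 1 (9056→1430 µm, Wi₁=4.2): W₁ = 10·4.2·(0.026444 − 0.010508) = 0.6693 kWh/t
Stage 2 (1430→231 µm, Wi₂=5.3): W₂ = 10·5.3·(0.065795 − 0.026444) = 2.0856 kWh/t
W = W₁ + W₂ = 0.6693 + 2.0856 = 2.7549 kWh/t

W = 2.7549 kWh/t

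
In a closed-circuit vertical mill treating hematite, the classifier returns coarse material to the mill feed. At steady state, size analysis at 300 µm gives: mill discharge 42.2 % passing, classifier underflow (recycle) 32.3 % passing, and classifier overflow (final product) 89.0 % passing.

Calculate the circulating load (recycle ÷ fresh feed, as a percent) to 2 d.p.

Let r = R/F. Size balance at 300 µm:
d + r·d = r·u + o → r(d−u) = o−d
r = (89.0 − 42.2)/(42.2 − 32.3) = 46.8/9.9 = 4.7273
CL = 100·r = 472.73 %

CL = 472.73 %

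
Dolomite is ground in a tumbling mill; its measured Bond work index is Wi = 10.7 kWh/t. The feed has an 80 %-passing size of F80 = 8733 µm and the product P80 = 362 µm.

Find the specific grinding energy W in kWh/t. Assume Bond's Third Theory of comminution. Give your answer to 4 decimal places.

W = 10·Wi·[P80^(−½) − F80^(−½)]
1/√362 = 0.052559;  1/√8733 = 0.010701
W = 10·10.7·(0.052559 − 0.010701) = 4.4788 kWh/t

W = 4.4788 kWh/t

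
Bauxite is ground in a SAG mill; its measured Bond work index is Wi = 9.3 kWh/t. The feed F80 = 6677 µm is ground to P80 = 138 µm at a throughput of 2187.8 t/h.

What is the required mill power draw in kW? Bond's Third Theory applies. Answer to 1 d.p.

W = 10 Wi (1/√P80 − 1/√F80)  [Bond]
W = 10·9.3·(1/√138 − 1/√6677) = 10·9.3·(0.072888) = 6.7786 kWh/t
Power = W × throughput = 6.7786 kWh/t × 2187.8 t/h = 14830.1 kW

P = 14830.1 kW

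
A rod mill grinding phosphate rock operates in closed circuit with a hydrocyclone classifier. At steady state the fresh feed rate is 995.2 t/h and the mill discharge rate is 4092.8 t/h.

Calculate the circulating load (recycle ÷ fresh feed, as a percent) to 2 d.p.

Discharge = new feed + return, hence
R = M − F = 4092.8 − 995.2 = 3097.6 t/h
CL = 100·R/F = 100·3097.6/995.2 = 311.25 %

CL = 311.25 %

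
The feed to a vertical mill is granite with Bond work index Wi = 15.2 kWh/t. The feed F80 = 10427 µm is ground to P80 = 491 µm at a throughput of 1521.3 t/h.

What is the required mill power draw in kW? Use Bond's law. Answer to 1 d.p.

P = 8171.1 kW

W_Bond = 10·Wi·(1/√P₈₀ − 1/√F₈₀)
W = 10·15.2·(1/√491 − 1/√10427) = 10·15.2·(0.035336) = 5.3711 kWh/t
Mill draw = 5.3711 × 1521.3 = 8171.1 kW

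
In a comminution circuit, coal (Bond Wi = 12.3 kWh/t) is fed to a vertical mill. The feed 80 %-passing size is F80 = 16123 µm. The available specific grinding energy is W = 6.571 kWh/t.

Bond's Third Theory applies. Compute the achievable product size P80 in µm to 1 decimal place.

W = 10 Wi (P80^-0.5 − F80^-0.5)
1/√P80 = 1/√F80 + W/(10·Wi)
  = 6.5710/(10·12.3) + 1/√16123 = 0.053423 + 0.007875 = 0.061298
P80 = (1/0.061298)² = 16.3137² = 266.14 µm

P80 = 266.1 µm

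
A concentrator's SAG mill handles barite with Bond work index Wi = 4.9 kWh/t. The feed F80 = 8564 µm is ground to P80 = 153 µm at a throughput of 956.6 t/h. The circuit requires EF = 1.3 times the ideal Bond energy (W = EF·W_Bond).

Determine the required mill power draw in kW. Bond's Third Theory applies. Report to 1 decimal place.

W_Bond = 10·Wi·(1/√P₈₀ − 1/√F₈₀)
W = 10·4.9·(1/√153 − 1/√8564) = 10·4.9·(0.070039) = 3.4319 kWh/t
W_actual = 1.3 × 3.4319 = 4.4615 kWh/t
P_mill = W·ṁ = 4.4615·956.6 = 4267.9 kW

P = 4267.9 kW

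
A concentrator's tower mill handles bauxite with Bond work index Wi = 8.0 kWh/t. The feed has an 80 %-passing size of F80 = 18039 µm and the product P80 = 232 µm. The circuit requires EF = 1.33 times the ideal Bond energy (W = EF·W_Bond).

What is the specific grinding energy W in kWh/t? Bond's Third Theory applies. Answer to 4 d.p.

W = 10 Wi (P80^-0.5 − F80^-0.5)
1/√232 = 0.065653;  1/√18039 = 0.007445
W = 10·8.0·(0.065653 − 0.007445) = 4.6566 kWh/t
With EF = 1.33: W = 4.6566·1.33 = 6.1933 kWh/t

W = 6.1933 kWh/t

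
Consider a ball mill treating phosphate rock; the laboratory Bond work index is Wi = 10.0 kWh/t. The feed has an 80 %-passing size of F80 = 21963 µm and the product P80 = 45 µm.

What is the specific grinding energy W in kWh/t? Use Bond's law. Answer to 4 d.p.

W = 10·Wi·[P80^(−½) − F80^(−½)]
1/√45 = 0.149071;  1/√21963 = 0.006748
W = 10·10.0·(0.149071 − 0.006748) = 14.2324 kWh/t

W = 14.2324 kWh/t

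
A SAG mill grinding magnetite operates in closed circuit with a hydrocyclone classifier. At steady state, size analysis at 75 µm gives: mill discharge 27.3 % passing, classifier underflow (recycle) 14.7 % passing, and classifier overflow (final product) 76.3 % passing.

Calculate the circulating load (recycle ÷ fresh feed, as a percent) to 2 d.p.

CL = 388.89 %

Two-product formula at 75 µm:
(1+r)·d = r·u + o ⇒ r = (o−d)/(d−u)
r = (76.3 − 27.3)/(27.3 − 14.7) = 49.0/12.6 = 3.8889
CL = 100·r = 388.89 %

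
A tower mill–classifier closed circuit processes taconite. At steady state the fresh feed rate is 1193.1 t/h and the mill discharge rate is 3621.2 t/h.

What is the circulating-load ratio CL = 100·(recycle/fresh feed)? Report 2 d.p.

M = F + R at steady state, so:
R = M − F = 3621.2 − 1193.1 = 2428.1 t/h
CL = 100·R/F = 100·2428.1/1193.1 = 203.51 %

CL = 203.51 %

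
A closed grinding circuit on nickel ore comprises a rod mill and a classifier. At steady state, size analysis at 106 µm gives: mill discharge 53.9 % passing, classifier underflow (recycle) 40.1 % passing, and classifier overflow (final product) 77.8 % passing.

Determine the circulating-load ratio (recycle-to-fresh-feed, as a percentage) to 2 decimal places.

CL = 173.19 %

Balance %-passing 106 µm (r = R/F):
Fd + Rd = Ru + Fo ⇒ R/F = (o−d)/(d−u)
r = (77.8 − 53.9)/(53.9 − 40.1) = 23.9/13.8 = 1.7319
CL = 100·r = 173.19 %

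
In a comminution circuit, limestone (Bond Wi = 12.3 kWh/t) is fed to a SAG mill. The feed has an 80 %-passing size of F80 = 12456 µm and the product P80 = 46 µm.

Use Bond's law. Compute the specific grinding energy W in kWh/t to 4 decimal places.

W = 10 Wi / √P80 − 10 Wi / √F80
1/√46 = 0.147442;  1/√12456 = 0.008960
W = 10·12.3·(0.147442 − 0.008960) = 17.0333 kWh/t

W = 17.0333 kWh/t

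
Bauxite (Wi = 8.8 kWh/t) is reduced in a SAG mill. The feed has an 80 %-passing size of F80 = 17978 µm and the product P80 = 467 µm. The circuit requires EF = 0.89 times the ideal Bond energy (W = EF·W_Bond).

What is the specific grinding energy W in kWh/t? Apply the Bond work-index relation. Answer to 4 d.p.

W = 3.0401 kWh/t

W = 10 Wi (P80^-0.5 − F80^-0.5)
1/√467 = 0.046274;  1/√17978 = 0.007458
W = 10·8.8·(0.046274 − 0.007458) = 3.4158 kWh/t
W_actual = 0.89 × 3.4158 = 3.0401 kWh/t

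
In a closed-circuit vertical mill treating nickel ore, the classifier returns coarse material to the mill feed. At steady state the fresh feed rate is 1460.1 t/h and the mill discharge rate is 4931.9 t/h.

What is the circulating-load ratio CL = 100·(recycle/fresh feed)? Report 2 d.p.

CL = 237.78 %

M = F + R at steady state, so:
R = M − F = 4931.9 − 1460.1 = 3471.8 t/h
CL = 100·R/F = 100·3471.8/1460.1 = 237.78 %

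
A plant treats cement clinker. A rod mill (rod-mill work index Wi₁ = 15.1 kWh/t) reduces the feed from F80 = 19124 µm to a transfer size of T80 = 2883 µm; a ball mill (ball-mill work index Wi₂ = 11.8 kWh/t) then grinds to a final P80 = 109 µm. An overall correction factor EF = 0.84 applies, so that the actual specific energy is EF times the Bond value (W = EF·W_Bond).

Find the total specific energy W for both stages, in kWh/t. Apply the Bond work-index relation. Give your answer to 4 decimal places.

W = 10·Wi·[P80^(−½) − F80^(−½)]
Stage 1 (19124→2883 µm, Wi₁=15.1): W₁ = 10·15.1·(0.018624 − 0.007231) = 1.7203 kWh/t
Stage 2 (2883→109 µm, Wi₂=11.8): W₂ = 10·11.8·(0.095783 − 0.018624) = 9.1047 kWh/t
W = W₁ + W₂ = 1.7203 + 9.1047 = 10.8250 kWh/t
Corrected W = EF·W_Bond = 0.84·10.8250 = 9.0930 kWh/t

W = 9.0930 kWh/t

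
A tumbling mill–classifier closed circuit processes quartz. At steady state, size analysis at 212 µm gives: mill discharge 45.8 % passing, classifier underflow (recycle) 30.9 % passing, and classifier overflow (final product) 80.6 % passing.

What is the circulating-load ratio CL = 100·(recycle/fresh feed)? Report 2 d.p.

CL = 233.56 %

Two-product formula at 212 µm:
r = (o − d)/(d − u)
r = (80.6 − 45.8)/(45.8 − 30.9) = 34.8/14.9 = 2.3356
CL = 100·r = 233.56 %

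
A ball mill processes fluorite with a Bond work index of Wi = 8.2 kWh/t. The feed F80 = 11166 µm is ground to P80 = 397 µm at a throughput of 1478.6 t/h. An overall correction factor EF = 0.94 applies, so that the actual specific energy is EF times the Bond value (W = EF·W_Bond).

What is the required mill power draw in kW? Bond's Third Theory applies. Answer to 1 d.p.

W_Bond = 10·Wi·(1/√P₈₀ − 1/√F₈₀)
W = 10·8.2·(1/√397 − 1/√11166) = 10·8.2·(0.040725) = 3.3395 kWh/t
Apply correction: 3.3395 × 0.94 = 3.1391 kWh/t
Mill draw = 3.1391 × 1478.6 = 4641.5 kW

P = 4641.5 kW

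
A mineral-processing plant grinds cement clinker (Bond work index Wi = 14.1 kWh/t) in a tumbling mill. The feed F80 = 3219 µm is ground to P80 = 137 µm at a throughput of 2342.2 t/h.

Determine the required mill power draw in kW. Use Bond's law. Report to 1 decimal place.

Bond:  W = 10 Wi (1/√P − 1/√F)
W = 10·14.1·(1/√137 − 1/√3219) = 10·14.1·(0.067810) = 9.5613 kWh/t
P = W·T = 9.5613·2342.2 = 22394.4 kW

P = 22394.4 kW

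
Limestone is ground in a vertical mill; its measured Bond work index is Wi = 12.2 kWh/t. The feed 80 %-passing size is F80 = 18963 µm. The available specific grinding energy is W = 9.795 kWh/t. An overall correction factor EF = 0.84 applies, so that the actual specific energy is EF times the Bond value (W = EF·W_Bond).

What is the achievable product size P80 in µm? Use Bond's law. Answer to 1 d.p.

P80 = 94.6 µm

W = 10·Wi·[P80^(−½) − F80^(−½)]
W_Bond = W / EF = 9.795 / 0.84 = 11.6607 kWh/t
⇒ 1/√P80 = W_Bond/(10·Wi) + 1/√F80
  = 11.6607/(10·12.2) + 1/√18963 = 0.095580 + 0.007262 = 0.102841
P80 = (1/0.102841)² = 9.7237² = 94.55 µm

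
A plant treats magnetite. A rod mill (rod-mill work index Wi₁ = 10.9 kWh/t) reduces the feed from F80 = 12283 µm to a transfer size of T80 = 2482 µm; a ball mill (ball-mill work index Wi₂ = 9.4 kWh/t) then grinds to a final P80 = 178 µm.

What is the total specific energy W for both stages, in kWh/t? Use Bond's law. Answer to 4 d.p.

W_Bond = 10·Wi·(1/√P₈₀ − 1/√F₈₀)
Stage 1 (12283→2482 µm, Wi₁=10.9): W₁ = 10·10.9·(0.020072 − 0.009023) = 1.2044 kWh/t
Stage 2 (2482→178 µm, Wi₂=9.4): W₂ = 10·9.4·(0.074953 − 0.020072) = 5.1588 kWh/t
W = W₁ + W₂ = 1.2044 + 5.1588 = 6.3632 kWh/t

W = 6.3632 kWh/t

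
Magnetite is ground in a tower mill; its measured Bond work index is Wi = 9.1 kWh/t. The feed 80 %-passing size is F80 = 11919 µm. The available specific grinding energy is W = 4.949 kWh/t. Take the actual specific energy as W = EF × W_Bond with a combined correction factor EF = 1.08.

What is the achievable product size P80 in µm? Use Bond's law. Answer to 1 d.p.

P80 = 282.3 µm

W = 10 Wi / √P80 − 10 Wi / √F80
W_Bond = W / EF = 4.949 / 1.08 = 4.5824 kWh/t
P80^-0.5 = F80^-0.5 + W_Bond/(10 Wi)
  = 4.5824/(10·9.1) + 1/√11919 = 0.050356 + 0.009160 = 0.059516
P80 = (1/0.059516)² = 16.8023² = 282.32 µm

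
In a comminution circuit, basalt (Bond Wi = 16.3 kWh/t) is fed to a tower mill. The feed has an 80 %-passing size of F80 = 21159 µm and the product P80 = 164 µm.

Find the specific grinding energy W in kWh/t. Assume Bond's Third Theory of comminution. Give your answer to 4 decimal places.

W = 10 Wi / √P80 − 10 Wi / √F80
1/√164 = 0.078087;  1/√21159 = 0.006875
W = 10·16.3·(0.078087 − 0.006875) = 11.6076 kWh/t

W = 11.6076 kWh/t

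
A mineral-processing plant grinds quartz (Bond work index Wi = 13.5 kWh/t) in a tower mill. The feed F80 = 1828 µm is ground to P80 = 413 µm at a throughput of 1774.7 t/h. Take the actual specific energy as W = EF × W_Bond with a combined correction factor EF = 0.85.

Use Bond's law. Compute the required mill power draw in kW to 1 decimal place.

P = 5257.7 kW

W = 10 Wi / √P80 − 10 Wi / √F80
W = 10·13.5·(1/√413 − 1/√1828) = 10·13.5·(0.025818) = 3.4854 kWh/t
Apply correction: 3.4854 × 0.85 = 2.9626 kWh/t
P_mill = W·ṁ = 2.9626·1774.7 = 5257.7 kW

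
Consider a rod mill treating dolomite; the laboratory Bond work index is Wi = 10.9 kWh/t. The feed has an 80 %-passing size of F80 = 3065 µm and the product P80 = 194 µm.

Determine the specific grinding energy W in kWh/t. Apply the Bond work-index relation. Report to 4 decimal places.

W = 5.8569 kWh/t

W = 10 Wi (P80^-0.5 − F80^-0.5)
1/√194 = 0.071796;  1/√3065 = 0.018063
W = 10·10.9·(0.071796 − 0.018063) = 5.8569 kWh/t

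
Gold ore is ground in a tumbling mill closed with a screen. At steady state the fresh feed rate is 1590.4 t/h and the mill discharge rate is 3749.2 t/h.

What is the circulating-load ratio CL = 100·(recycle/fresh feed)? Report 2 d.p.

CL = 135.74 %

Steady state: M = F + R.
R = M − F = 3749.2 − 1590.4 = 2158.8 t/h
CL = 100·R/F = 100·2158.8/1590.4 = 135.74 %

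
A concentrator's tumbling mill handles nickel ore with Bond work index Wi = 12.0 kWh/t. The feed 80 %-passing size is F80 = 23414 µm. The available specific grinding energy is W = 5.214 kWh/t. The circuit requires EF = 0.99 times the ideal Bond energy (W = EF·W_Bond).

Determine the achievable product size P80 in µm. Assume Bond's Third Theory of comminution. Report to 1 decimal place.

P80 = 393.3 µm

W = 10·Wi·(P80^(-½) − F80^(-½))
W_Bond = W / EF = 5.214 / 0.99 = 5.2667 kWh/t
P80^-0.5 = F80^-0.5 + W_Bond/(10 Wi)
  = 5.2667/(10·12.0) + 1/√23414 = 0.043889 + 0.006535 = 0.050424
P80 = (1/0.050424)² = 19.8318² = 393.30 µm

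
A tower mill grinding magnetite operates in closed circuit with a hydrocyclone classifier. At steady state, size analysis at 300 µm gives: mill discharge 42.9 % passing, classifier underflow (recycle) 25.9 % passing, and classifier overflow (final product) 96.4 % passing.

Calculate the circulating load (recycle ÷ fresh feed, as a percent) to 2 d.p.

CL = 314.71 %

Classifier node, passing 300 µm:
r = (o − d)/(d − u)
r = (96.4 − 42.9)/(42.9 − 25.9) = 53.5/17.0 = 3.1471
CL = 100·r = 314.71 %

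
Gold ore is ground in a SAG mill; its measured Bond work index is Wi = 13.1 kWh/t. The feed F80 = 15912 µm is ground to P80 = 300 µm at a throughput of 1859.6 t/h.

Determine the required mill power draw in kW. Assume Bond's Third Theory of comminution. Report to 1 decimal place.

W = 10 Wi (1/√P80 − 1/√F80)  [Bond]
W = 10·13.1·(1/√300 − 1/√15912) = 10·13.1·(0.049808) = 6.5248 kWh/t
P = W·T = 6.5248·1859.6 = 12133.5 kW

P = 12133.5 kW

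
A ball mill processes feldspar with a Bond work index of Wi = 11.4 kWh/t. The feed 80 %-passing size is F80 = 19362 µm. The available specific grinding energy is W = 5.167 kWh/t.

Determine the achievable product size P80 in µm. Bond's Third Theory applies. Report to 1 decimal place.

P80 = 362.7 µm

W = 10 Wi (P80^-0.5 − F80^-0.5)
⇒ 1/√P80 = W/(10·Wi) + 1/√F80
  = 5.1670/(10·11.4) + 1/√19362 = 0.045325 + 0.007187 = 0.052511
P80 = (1/0.052511)² = 19.0436² = 362.66 µm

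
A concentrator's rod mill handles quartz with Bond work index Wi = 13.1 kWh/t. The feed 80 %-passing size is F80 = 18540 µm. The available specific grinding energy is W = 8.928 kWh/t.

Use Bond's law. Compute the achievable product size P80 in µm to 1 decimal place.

W = 10 Wi (P80^-0.5 − F80^-0.5)
P80^(−½) = W/(10 Wi) + F80^(−½)
  = 8.9280/(10·13.1) + 1/√18540 = 0.068153 + 0.007344 = 0.075497
P80 = (1/0.075497)² = 13.2456² = 175.45 µm

P80 = 175.4 µm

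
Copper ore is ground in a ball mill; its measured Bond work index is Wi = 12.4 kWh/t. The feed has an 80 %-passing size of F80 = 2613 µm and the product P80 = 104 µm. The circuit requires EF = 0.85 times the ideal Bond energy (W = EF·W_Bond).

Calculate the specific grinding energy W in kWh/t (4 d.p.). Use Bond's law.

W = 8.2734 kWh/t

W_Bond = 10·Wi·(1/√P₈₀ − 1/√F₈₀)
1/√104 = 0.098058;  1/√2613 = 0.019563
W = 10·12.4·(0.098058 − 0.019563) = 9.7334 kWh/t
With EF = 0.85: W = 9.7334·0.85 = 8.2734 kWh/t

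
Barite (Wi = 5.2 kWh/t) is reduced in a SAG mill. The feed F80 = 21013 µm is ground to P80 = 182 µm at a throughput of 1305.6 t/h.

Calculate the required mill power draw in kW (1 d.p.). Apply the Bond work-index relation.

W = 10 Wi (P80^-0.5 − F80^-0.5)
W = 10·5.2·(1/√182 − 1/√21013) = 10·5.2·(0.067226) = 3.4958 kWh/t
Mill draw = 3.4958 × 1305.6 = 4564.1 kW

P = 4564.1 kW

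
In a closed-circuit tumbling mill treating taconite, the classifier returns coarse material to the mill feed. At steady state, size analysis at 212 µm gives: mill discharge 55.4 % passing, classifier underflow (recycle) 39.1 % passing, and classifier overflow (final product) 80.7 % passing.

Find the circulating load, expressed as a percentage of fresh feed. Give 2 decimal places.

CL = 155.21 %

Two-product formula at 212 µm:
(1+r)d = ru + o → r = (o−d)/(d−u)
r = (80.7 − 55.4)/(55.4 − 39.1) = 25.3/16.3 = 1.5521
CL = 100·r = 155.21 %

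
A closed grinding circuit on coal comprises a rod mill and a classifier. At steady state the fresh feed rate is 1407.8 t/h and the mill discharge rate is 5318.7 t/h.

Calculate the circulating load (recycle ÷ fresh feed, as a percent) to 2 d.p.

CL = 277.80 %

M = F + R at steady state, so:
R = M − F = 5318.7 − 1407.8 = 3910.9 t/h
CL = 100·R/F = 100·3910.9/1407.8 = 277.80 %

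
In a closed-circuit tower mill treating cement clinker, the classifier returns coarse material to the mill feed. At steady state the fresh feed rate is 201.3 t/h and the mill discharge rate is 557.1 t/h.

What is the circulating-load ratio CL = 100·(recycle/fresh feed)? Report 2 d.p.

CL = 176.75 %

Discharge = new feed + return, hence
R = M − F = 557.1 − 201.3 = 355.8 t/h
CL = 100·R/F = 100·355.8/201.3 = 176.75 %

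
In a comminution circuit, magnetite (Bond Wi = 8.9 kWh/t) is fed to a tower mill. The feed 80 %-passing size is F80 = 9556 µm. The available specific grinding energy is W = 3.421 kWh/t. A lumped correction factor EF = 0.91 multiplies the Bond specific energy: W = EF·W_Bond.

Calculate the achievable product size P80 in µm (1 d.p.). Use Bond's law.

W = 10 Wi (1/√P80 − 1/√F80)  [Bond]
W_Bond = W / EF = 3.421 / 0.91 = 3.7593 kWh/t
⇒ 1/√P80 = W_Bond/(10 Wi) + 1/√F80
  = 3.7593/(10·8.9) + 1/√9556 = 0.042240 + 0.010230 = 0.052469
P80 = (1/0.052469)² = 19.0587² = 363.23 µm

P80 = 363.2 µm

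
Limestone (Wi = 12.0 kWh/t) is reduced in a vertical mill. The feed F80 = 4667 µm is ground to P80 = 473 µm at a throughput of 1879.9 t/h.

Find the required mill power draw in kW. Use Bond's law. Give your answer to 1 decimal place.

P = 7070.4 kW

W = 10 Wi / √P80 − 10 Wi / √F80
W = 10·12.0·(1/√473 − 1/√4667) = 10·12.0·(0.031342) = 3.7610 kWh/t
P_mill = W·ṁ = 3.7610·1879.9 = 7070.4 kW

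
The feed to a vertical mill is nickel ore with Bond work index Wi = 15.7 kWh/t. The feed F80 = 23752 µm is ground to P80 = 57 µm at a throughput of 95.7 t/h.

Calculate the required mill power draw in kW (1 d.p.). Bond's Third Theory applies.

W_Bond = 10·Wi·(1/√P₈₀ − 1/√F₈₀)
W = 10·15.7·(1/√57 − 1/√23752) = 10·15.7·(0.125965) = 19.7765 kWh/t
Mill draw = 19.7765 × 95.7 = 1892.6 kW

P = 1892.6 kW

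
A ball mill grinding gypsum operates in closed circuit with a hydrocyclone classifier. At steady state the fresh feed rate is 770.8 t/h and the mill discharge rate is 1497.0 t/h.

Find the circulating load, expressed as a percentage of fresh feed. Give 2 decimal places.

M = F + R at steady state, so:
R = M − F = 1497.0 − 770.8 = 726.2 t/h
CL = 100·R/F = 100·726.2/770.8 = 94.21 %

CL = 94.21 %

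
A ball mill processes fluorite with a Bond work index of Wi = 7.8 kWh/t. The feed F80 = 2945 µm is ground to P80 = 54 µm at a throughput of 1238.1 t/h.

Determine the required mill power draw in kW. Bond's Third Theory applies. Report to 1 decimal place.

P = 11362.2 kW

Bond:  W = 10 Wi (1/√P − 1/√F)
W = 10·7.8·(1/√54 − 1/√2945) = 10·7.8·(0.117656) = 9.1771 kWh/t
P = W·T = 9.1771·1238.1 = 11362.2 kW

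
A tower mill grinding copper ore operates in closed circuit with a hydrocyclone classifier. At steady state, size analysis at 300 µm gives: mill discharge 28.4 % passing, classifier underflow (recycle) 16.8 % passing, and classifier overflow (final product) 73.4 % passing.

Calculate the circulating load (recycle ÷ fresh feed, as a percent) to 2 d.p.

CL = 387.93 %

Classifier node, passing 300 µm:
r = (o − d)/(d − u)
r = (73.4 − 28.4)/(28.4 − 16.8) = 45.0/11.6 = 3.8793
CL = 100·r = 387.93 %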